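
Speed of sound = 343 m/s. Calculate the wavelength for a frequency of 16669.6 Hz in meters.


Given values:
  c = 343 m/s, f = 16669.6 Hz
Formula: lambda = c / f
lambda = 343 / 16669.6
lambda = 0.0206

0.0206 m


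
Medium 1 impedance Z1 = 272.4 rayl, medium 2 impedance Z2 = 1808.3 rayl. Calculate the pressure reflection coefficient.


Given values:
  Z1 = 272.4 rayl, Z2 = 1808.3 rayl
Formula: R = (Z2 - Z1) / (Z2 + Z1)
Numerator: Z2 - Z1 = 1808.3 - 272.4 = 1535.9
Denominator: Z2 + Z1 = 1808.3 + 272.4 = 2080.7
R = 1535.9 / 2080.7 = 0.7382

0.7382


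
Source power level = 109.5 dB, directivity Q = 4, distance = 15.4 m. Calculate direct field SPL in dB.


Given values:
  Lw = 109.5 dB, Q = 4, r = 15.4 m
Formula: SPL = Lw + 10 * log10(Q / (4 * pi * r^2))
Compute 4 * pi * r^2 = 4 * pi * 15.4^2 = 2980.2405
Compute Q / denom = 4 / 2980.2405 = 0.00134217
Compute 10 * log10(0.00134217) = -28.7219
SPL = 109.5 + (-28.7219) = 80.78

80.78 dB


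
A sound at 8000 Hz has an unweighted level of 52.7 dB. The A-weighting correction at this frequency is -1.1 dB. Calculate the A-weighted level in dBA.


Given values:
  SPL = 52.7 dB
  A-weighting at 8000 Hz = -1.1 dB
Formula: L_A = SPL + A_weight
L_A = 52.7 + (-1.1)
L_A = 51.6

51.6 dBA


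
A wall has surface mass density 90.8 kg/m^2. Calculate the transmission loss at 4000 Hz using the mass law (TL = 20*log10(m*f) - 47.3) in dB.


Given values:
  m = 90.8 kg/m^2, f = 4000 Hz
Formula: TL = 20 * log10(m * f) - 47.3
Compute m * f = 90.8 * 4000 = 363200.0
Compute log10(363200.0) = 5.560146
Compute 20 * 5.560146 = 111.2029
TL = 111.2029 - 47.3 = 63.9

63.9 dB


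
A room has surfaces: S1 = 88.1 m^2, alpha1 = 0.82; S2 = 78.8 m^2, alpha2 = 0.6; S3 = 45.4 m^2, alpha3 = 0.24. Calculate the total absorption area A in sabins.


Given surfaces:
  Surface 1: 88.1 * 0.82 = 72.242
  Surface 2: 78.8 * 0.6 = 47.28
  Surface 3: 45.4 * 0.24 = 10.896
Formula: A = sum(Si * alpha_i)
A = 72.242 + 47.28 + 10.896
A = 130.42

130.42 sabins


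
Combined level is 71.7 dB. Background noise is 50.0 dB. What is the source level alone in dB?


Given values:
  L_total = 71.7 dB, L_bg = 50.0 dB
Formula: L_source = 10 * log10(10^(L_total/10) - 10^(L_bg/10))
Convert to linear:
  10^(71.7/10) = 14791083.8817
  10^(50.0/10) = 100000.0
Difference: 14791083.8817 - 100000.0 = 14691083.8817
L_source = 10 * log10(14691083.8817) = 71.67

71.67 dB


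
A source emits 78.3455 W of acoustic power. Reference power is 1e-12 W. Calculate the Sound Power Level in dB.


Given values:
  W = 78.3455 W
  W_ref = 1e-12 W
Formula: SWL = 10 * log10(W / W_ref)
Compute ratio: W / W_ref = 78345500000000
Compute log10: log10(78345500000000) = 13.894014
Multiply: SWL = 10 * 13.894014 = 138.94

138.94 dB


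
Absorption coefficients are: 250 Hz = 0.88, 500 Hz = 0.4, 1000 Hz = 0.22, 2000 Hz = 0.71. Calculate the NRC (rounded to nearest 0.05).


Given values:
  a_250 = 0.88, a_500 = 0.4
  a_1000 = 0.22, a_2000 = 0.71
Formula: NRC = (a250 + a500 + a1000 + a2000) / 4
Sum = 0.88 + 0.4 + 0.22 + 0.71 = 2.21
NRC = 2.21 / 4 = 0.5525
Rounded to nearest 0.05: 0.55

0.55


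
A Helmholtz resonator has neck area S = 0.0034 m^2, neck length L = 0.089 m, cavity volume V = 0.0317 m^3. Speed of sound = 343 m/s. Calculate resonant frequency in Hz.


Given values:
  S = 0.0034 m^2, L = 0.089 m, V = 0.0317 m^3, c = 343 m/s
Formula: f = (c / (2*pi)) * sqrt(S / (V * L))
Compute V * L = 0.0317 * 0.089 = 0.0028213
Compute S / (V * L) = 0.0034 / 0.0028213 = 1.2051
Compute sqrt(1.2051) = 1.09777
Compute c / (2*pi) = 343 / 6.283185 = 54.590148
f = 54.590148 * 1.09777 = 59.93

59.93 Hz


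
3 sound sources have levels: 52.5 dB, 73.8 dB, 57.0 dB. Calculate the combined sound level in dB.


Formula: L_total = 10 * log10( sum(10^(Li/10)) )
  Source 1: 10^(52.5/10) = 177827.941
  Source 2: 10^(73.8/10) = 23988329.1902
  Source 3: 10^(57.0/10) = 501187.2336
Sum of linear values = 24667344.3648
L_total = 10 * log10(24667344.3648) = 73.92

73.92 dB


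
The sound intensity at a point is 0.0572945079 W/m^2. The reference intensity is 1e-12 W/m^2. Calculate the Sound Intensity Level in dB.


Given values:
  I = 0.0572945079 W/m^2
  I_ref = 1e-12 W/m^2
Formula: SIL = 10 * log10(I / I_ref)
Compute ratio: I / I_ref = 57294507900
Compute log10: log10(57294507900) = 10.758113
Multiply: SIL = 10 * 10.758113 = 107.58

107.58 dB


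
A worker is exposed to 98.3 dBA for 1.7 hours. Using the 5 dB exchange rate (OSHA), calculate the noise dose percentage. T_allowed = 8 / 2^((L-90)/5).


Given values:
  L = 98.3 dBA, T = 1.7 hours
Formula: T_allowed = 8 / 2^((L - 90) / 5)
Compute exponent: (98.3 - 90) / 5 = 1.66
Compute 2^(1.66) = 3.160165
T_allowed = 8 / 3.160165 = 2.531513 hours
Dose = (T / T_allowed) * 100
Dose = (1.7 / 2.531513) * 100 = 67.15

67.15 %


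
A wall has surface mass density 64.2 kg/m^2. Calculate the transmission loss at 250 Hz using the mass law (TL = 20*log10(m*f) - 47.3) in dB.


Given values:
  m = 64.2 kg/m^2, f = 250 Hz
Formula: TL = 20 * log10(m * f) - 47.3
Compute m * f = 64.2 * 250 = 16050.0
Compute log10(16050.0) = 4.205475
Compute 20 * 4.205475 = 84.1095
TL = 84.1095 - 47.3 = 36.81

36.81 dB


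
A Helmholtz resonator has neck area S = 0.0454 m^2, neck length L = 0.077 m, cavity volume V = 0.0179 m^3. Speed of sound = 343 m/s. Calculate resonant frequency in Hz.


Given values:
  S = 0.0454 m^2, L = 0.077 m, V = 0.0179 m^3, c = 343 m/s
Formula: f = (c / (2*pi)) * sqrt(S / (V * L))
Compute V * L = 0.0179 * 0.077 = 0.0013783
Compute S / (V * L) = 0.0454 / 0.0013783 = 32.9391
Compute sqrt(32.9391) = 5.73926
Compute c / (2*pi) = 343 / 6.283185 = 54.590148
f = 54.590148 * 5.73926 = 313.31

313.31 Hz


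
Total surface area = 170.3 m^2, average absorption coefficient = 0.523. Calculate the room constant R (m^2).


Given values:
  S = 170.3 m^2, alpha = 0.523
Formula: R = S * alpha / (1 - alpha)
Numerator: 170.3 * 0.523 = 89.0669
Denominator: 1 - 0.523 = 0.477
R = 89.0669 / 0.477 = 186.72

186.72 m^2


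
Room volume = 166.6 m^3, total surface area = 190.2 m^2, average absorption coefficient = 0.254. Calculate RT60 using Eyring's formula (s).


Given values:
  V = 166.6 m^3, S = 190.2 m^2, alpha = 0.254
Formula: RT60 = 0.161 * V / (-S * ln(1 - alpha))
Compute ln(1 - 0.254) = ln(0.746) = -0.29303
Denominator: -190.2 * -0.29303 = 55.7343
Numerator: 0.161 * 166.6 = 26.8226
RT60 = 26.8226 / 55.7343 = 0.481

0.481 s


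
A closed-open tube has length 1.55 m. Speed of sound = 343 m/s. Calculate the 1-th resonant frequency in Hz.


Given values:
  Tube type: closed-open, L = 1.55 m, c = 343 m/s, n = 1
Formula: f_n = (2n - 1) * c / (4 * L)
Compute 2n - 1 = 2*1 - 1 = 1
Compute 4 * L = 4 * 1.55 = 6.2
f = 1 * 343 / 6.2
f = 55.32

55.32 Hz


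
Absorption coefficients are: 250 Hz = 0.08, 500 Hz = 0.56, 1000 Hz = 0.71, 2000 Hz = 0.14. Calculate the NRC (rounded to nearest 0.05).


Given values:
  a_250 = 0.08, a_500 = 0.56
  a_1000 = 0.71, a_2000 = 0.14
Formula: NRC = (a250 + a500 + a1000 + a2000) / 4
Sum = 0.08 + 0.56 + 0.71 + 0.14 = 1.49
NRC = 1.49 / 4 = 0.3725
Rounded to nearest 0.05: 0.35

0.35


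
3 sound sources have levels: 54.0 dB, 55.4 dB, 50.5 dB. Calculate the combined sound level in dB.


Formula: L_total = 10 * log10( sum(10^(Li/10)) )
  Source 1: 10^(54.0/10) = 251188.6432
  Source 2: 10^(55.4/10) = 346736.8505
  Source 3: 10^(50.5/10) = 112201.8454
Sum of linear values = 710127.3391
L_total = 10 * log10(710127.3391) = 58.51

58.51 dB


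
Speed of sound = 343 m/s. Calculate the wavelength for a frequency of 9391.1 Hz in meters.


Given values:
  c = 343 m/s, f = 9391.1 Hz
Formula: lambda = c / f
lambda = 343 / 9391.1
lambda = 0.0365

0.0365 m


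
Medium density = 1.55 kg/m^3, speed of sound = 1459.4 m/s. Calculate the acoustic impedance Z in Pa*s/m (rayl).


Given values:
  rho = 1.55 kg/m^3
  c = 1459.4 m/s
Formula: Z = rho * c
Z = 1.55 * 1459.4
Z = 2262.07

2262.07 rayl


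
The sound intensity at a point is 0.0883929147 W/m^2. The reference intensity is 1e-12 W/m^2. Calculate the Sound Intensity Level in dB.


Given values:
  I = 0.0883929147 W/m^2
  I_ref = 1e-12 W/m^2
Formula: SIL = 10 * log10(I / I_ref)
Compute ratio: I / I_ref = 88392914700
Compute log10: log10(88392914700) = 10.946417
Multiply: SIL = 10 * 10.946417 = 109.46

109.46 dB


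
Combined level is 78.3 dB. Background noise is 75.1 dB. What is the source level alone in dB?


Given values:
  L_total = 78.3 dB, L_bg = 75.1 dB
Formula: L_source = 10 * log10(10^(L_total/10) - 10^(L_bg/10))
Convert to linear:
  10^(78.3/10) = 67608297.5392
  10^(75.1/10) = 32359365.693
Difference: 67608297.5392 - 32359365.693 = 35248931.8462
L_source = 10 * log10(35248931.8462) = 75.47

75.47 dB


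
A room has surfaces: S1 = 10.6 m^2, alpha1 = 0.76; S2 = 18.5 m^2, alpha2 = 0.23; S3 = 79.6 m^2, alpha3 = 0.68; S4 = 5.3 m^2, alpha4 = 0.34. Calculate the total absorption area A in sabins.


Given surfaces:
  Surface 1: 10.6 * 0.76 = 8.056
  Surface 2: 18.5 * 0.23 = 4.255
  Surface 3: 79.6 * 0.68 = 54.128
  Surface 4: 5.3 * 0.34 = 1.802
Formula: A = sum(Si * alpha_i)
A = 8.056 + 4.255 + 54.128 + 1.802
A = 68.24

68.24 sabins


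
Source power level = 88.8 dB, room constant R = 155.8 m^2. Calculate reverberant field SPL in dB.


Given values:
  Lw = 88.8 dB, R = 155.8 m^2
Formula: SPL = Lw + 10 * log10(4 / R)
Compute 4 / R = 4 / 155.8 = 0.025674
Compute 10 * log10(0.025674) = -15.9051
SPL = 88.8 + (-15.9051) = 72.89

72.89 dB


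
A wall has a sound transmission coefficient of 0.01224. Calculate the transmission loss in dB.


Given values:
  tau = 0.01224
Formula: TL = 10 * log10(1 / tau)
Compute 1 / tau = 1 / 0.01224 = 81.6993
Compute log10(81.6993) = 1.912218
TL = 10 * 1.912218 = 19.12

19.12 dB


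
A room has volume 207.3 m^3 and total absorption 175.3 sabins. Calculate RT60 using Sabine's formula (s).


Given values:
  V = 207.3 m^3
  A = 175.3 sabins
Formula: RT60 = 0.161 * V / A
Numerator: 0.161 * 207.3 = 33.3753
RT60 = 33.3753 / 175.3 = 0.19

0.19 s


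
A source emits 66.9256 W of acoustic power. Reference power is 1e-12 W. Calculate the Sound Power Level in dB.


Given values:
  W = 66.9256 W
  W_ref = 1e-12 W
Formula: SWL = 10 * log10(W / W_ref)
Compute ratio: W / W_ref = 66925600000000
Compute log10: log10(66925600000000) = 13.825592
Multiply: SWL = 10 * 13.825592 = 138.26

138.26 dB


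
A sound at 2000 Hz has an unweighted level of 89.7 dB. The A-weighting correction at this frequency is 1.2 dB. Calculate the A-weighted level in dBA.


Given values:
  SPL = 89.7 dB
  A-weighting at 2000 Hz = 1.2 dB
Formula: L_A = SPL + A_weight
L_A = 89.7 + (1.2)
L_A = 90.9

90.9 dBA


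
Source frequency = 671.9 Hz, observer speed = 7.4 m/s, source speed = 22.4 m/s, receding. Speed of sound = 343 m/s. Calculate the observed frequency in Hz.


Given values:
  f_s = 671.9 Hz, v_o = 7.4 m/s, v_s = 22.4 m/s
  Direction: receding
Formula: f_o = f_s * (c - v_o) / (c + v_s)
Numerator: c - v_o = 343 - 7.4 = 335.6
Denominator: c + v_s = 343 + 22.4 = 365.4
f_o = 671.9 * 335.6 / 365.4 = 617.1

617.1 Hz


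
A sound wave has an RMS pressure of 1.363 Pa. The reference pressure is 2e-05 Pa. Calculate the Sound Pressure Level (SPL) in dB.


Given values:
  p = 1.363 Pa
  p_ref = 2e-05 Pa
Formula: SPL = 20 * log10(p / p_ref)
Compute ratio: p / p_ref = 1.363 / 2e-05 = 68150
Compute log10: log10(68150) = 4.833466
Multiply: SPL = 20 * 4.833466 = 96.67

96.67 dB


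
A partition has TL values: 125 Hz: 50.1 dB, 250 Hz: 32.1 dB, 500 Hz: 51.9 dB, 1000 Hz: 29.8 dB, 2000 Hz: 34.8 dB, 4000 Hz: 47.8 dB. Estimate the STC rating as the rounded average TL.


Given TL values at each frequency:
  125 Hz: 50.1 dB
  250 Hz: 32.1 dB
  500 Hz: 51.9 dB
  1000 Hz: 29.8 dB
  2000 Hz: 34.8 dB
  4000 Hz: 47.8 dB
Formula: STC ~ round(average of TL values)
Sum = 50.1 + 32.1 + 51.9 + 29.8 + 34.8 + 47.8 = 246.5
Average = 246.5 / 6 = 41.08
Rounded: 41

41


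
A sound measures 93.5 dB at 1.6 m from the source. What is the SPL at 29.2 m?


Given values:
  SPL1 = 93.5 dB, r1 = 1.6 m, r2 = 29.2 m
Formula: SPL2 = SPL1 - 20 * log10(r2 / r1)
Compute ratio: r2 / r1 = 29.2 / 1.6 = 18.25
Compute log10: log10(18.25) = 1.261263
Compute drop: 20 * 1.261263 = 25.2253
SPL2 = 93.5 - 25.2253 = 68.27

68.27 dB


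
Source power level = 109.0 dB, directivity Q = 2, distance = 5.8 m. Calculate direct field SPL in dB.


Given values:
  Lw = 109.0 dB, Q = 2, r = 5.8 m
Formula: SPL = Lw + 10 * log10(Q / (4 * pi * r^2))
Compute 4 * pi * r^2 = 4 * pi * 5.8^2 = 422.7327
Compute Q / denom = 2 / 422.7327 = 0.00473112
Compute 10 * log10(0.00473112) = -23.2504
SPL = 109.0 + (-23.2504) = 85.75

85.75 dB


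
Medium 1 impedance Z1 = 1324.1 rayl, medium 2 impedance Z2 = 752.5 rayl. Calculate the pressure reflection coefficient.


Given values:
  Z1 = 1324.1 rayl, Z2 = 752.5 rayl
Formula: R = (Z2 - Z1) / (Z2 + Z1)
Numerator: Z2 - Z1 = 752.5 - 1324.1 = -571.6
Denominator: Z2 + Z1 = 752.5 + 1324.1 = 2076.6
R = -571.6 / 2076.6 = -0.2753

-0.2753


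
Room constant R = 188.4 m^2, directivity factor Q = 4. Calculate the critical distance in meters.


Given values:
  R = 188.4 m^2, Q = 4
Formula: d_c = 0.141 * sqrt(Q * R)
Compute Q * R = 4 * 188.4 = 753.6
Compute sqrt(753.6) = 27.4518
d_c = 0.141 * 27.4518 = 3.871

3.871 m


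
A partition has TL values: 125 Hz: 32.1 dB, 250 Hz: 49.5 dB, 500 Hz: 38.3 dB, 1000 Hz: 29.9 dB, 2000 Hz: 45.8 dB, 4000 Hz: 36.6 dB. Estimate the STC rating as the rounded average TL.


Given TL values at each frequency:
  125 Hz: 32.1 dB
  250 Hz: 49.5 dB
  500 Hz: 38.3 dB
  1000 Hz: 29.9 dB
  2000 Hz: 45.8 dB
  4000 Hz: 36.6 dB
Formula: STC ~ round(average of TL values)
Sum = 32.1 + 49.5 + 38.3 + 29.9 + 45.8 + 36.6 = 232.2
Average = 232.2 / 6 = 38.7
Rounded: 39

39


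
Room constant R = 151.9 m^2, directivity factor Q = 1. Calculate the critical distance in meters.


Given values:
  R = 151.9 m^2, Q = 1
Formula: d_c = 0.141 * sqrt(Q * R)
Compute Q * R = 1 * 151.9 = 151.9
Compute sqrt(151.9) = 12.3248
d_c = 0.141 * 12.3248 = 1.738

1.738 m


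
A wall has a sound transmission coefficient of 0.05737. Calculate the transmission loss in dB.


Given values:
  tau = 0.05737
Formula: TL = 10 * log10(1 / tau)
Compute 1 / tau = 1 / 0.05737 = 17.4307
Compute log10(17.4307) = 1.241315
TL = 10 * 1.241315 = 12.41

12.41 dB


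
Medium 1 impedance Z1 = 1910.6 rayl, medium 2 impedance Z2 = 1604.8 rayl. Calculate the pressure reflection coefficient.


Given values:
  Z1 = 1910.6 rayl, Z2 = 1604.8 rayl
Formula: R = (Z2 - Z1) / (Z2 + Z1)
Numerator: Z2 - Z1 = 1604.8 - 1910.6 = -305.8
Denominator: Z2 + Z1 = 1604.8 + 1910.6 = 3515.4
R = -305.8 / 3515.4 = -0.087

-0.087


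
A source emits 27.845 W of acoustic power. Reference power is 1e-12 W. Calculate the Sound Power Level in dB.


Given values:
  W = 27.845 W
  W_ref = 1e-12 W
Formula: SWL = 10 * log10(W / W_ref)
Compute ratio: W / W_ref = 27845000000000
Compute log10: log10(27845000000000) = 13.444747
Multiply: SWL = 10 * 13.444747 = 134.45

134.45 dB


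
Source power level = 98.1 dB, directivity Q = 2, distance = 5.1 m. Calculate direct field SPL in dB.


Given values:
  Lw = 98.1 dB, Q = 2, r = 5.1 m
Formula: SPL = Lw + 10 * log10(Q / (4 * pi * r^2))
Compute 4 * pi * r^2 = 4 * pi * 5.1^2 = 326.8513
Compute Q / denom = 2 / 326.8513 = 0.00611899
Compute 10 * log10(0.00611899) = -22.1332
SPL = 98.1 + (-22.1332) = 75.97

75.97 dB


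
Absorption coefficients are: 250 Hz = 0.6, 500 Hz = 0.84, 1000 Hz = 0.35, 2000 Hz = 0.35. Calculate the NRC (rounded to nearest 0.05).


Given values:
  a_250 = 0.6, a_500 = 0.84
  a_1000 = 0.35, a_2000 = 0.35
Formula: NRC = (a250 + a500 + a1000 + a2000) / 4
Sum = 0.6 + 0.84 + 0.35 + 0.35 = 2.14
NRC = 2.14 / 4 = 0.535
Rounded to nearest 0.05: 0.55

0.55


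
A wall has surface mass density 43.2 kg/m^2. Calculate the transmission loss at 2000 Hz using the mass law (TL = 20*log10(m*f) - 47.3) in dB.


Given values:
  m = 43.2 kg/m^2, f = 2000 Hz
Formula: TL = 20 * log10(m * f) - 47.3
Compute m * f = 43.2 * 2000 = 86400.0
Compute log10(86400.0) = 4.936514
Compute 20 * 4.936514 = 98.7303
TL = 98.7303 - 47.3 = 51.43

51.43 dB


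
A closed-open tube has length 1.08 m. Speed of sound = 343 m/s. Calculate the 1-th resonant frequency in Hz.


Given values:
  Tube type: closed-open, L = 1.08 m, c = 343 m/s, n = 1
Formula: f_n = (2n - 1) * c / (4 * L)
Compute 2n - 1 = 2*1 - 1 = 1
Compute 4 * L = 4 * 1.08 = 4.32
f = 1 * 343 / 4.32
f = 79.4

79.4 Hz


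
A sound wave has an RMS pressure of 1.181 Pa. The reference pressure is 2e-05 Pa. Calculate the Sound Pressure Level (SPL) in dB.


Given values:
  p = 1.181 Pa
  p_ref = 2e-05 Pa
Formula: SPL = 20 * log10(p / p_ref)
Compute ratio: p / p_ref = 1.181 / 2e-05 = 59050
Compute log10: log10(59050) = 4.77122
Multiply: SPL = 20 * 4.77122 = 95.42

95.42 dB


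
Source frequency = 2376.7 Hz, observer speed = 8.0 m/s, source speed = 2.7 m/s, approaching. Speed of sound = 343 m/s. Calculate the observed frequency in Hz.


Given values:
  f_s = 2376.7 Hz, v_o = 8.0 m/s, v_s = 2.7 m/s
  Direction: approaching
Formula: f_o = f_s * (c + v_o) / (c - v_s)
Numerator: c + v_o = 343 + 8.0 = 351.0
Denominator: c - v_s = 343 - 2.7 = 340.3
f_o = 2376.7 * 351.0 / 340.3 = 2451.43

2451.43 Hz


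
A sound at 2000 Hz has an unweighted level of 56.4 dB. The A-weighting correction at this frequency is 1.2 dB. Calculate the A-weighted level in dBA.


Given values:
  SPL = 56.4 dB
  A-weighting at 2000 Hz = 1.2 dB
Formula: L_A = SPL + A_weight
L_A = 56.4 + (1.2)
L_A = 57.6

57.6 dBA


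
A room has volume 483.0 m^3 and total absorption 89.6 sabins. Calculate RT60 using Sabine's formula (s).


Given values:
  V = 483.0 m^3
  A = 89.6 sabins
Formula: RT60 = 0.161 * V / A
Numerator: 0.161 * 483.0 = 77.763
RT60 = 77.763 / 89.6 = 0.868

0.868 s


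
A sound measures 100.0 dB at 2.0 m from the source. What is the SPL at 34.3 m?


Given values:
  SPL1 = 100.0 dB, r1 = 2.0 m, r2 = 34.3 m
Formula: SPL2 = SPL1 - 20 * log10(r2 / r1)
Compute ratio: r2 / r1 = 34.3 / 2.0 = 17.15
Compute log10: log10(17.15) = 1.234264
Compute drop: 20 * 1.234264 = 24.6853
SPL2 = 100.0 - 24.6853 = 75.31

75.31 dB


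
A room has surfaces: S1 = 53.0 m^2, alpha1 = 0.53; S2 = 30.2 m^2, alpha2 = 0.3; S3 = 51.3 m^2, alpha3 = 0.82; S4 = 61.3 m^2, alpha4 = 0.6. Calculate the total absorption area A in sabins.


Given surfaces:
  Surface 1: 53.0 * 0.53 = 28.09
  Surface 2: 30.2 * 0.3 = 9.06
  Surface 3: 51.3 * 0.82 = 42.066
  Surface 4: 61.3 * 0.6 = 36.78
Formula: A = sum(Si * alpha_i)
A = 28.09 + 9.06 + 42.066 + 36.78
A = 116.0

116.0 sabins


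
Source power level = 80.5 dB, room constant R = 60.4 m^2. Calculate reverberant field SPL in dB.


Given values:
  Lw = 80.5 dB, R = 60.4 m^2
Formula: SPL = Lw + 10 * log10(4 / R)
Compute 4 / R = 4 / 60.4 = 0.066225
Compute 10 * log10(0.066225) = -11.7898
SPL = 80.5 + (-11.7898) = 68.71

68.71 dB


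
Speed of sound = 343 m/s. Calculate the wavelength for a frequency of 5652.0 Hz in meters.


Given values:
  c = 343 m/s, f = 5652.0 Hz
Formula: lambda = c / f
lambda = 343 / 5652.0
lambda = 0.0607

0.0607 m


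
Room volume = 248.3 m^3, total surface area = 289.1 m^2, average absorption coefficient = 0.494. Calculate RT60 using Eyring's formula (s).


Given values:
  V = 248.3 m^3, S = 289.1 m^2, alpha = 0.494
Formula: RT60 = 0.161 * V / (-S * ln(1 - alpha))
Compute ln(1 - 0.494) = ln(0.506) = -0.681219
Denominator: -289.1 * -0.681219 = 196.9404
Numerator: 0.161 * 248.3 = 39.9763
RT60 = 39.9763 / 196.9404 = 0.203

0.203 s


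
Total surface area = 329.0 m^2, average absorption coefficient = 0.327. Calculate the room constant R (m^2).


Given values:
  S = 329.0 m^2, alpha = 0.327
Formula: R = S * alpha / (1 - alpha)
Numerator: 329.0 * 0.327 = 107.583
Denominator: 1 - 0.327 = 0.673
R = 107.583 / 0.673 = 159.86

159.86 m^2


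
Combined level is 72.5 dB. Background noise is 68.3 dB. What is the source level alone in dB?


Given values:
  L_total = 72.5 dB, L_bg = 68.3 dB
Formula: L_source = 10 * log10(10^(L_total/10) - 10^(L_bg/10))
Convert to linear:
  10^(72.5/10) = 17782794.1004
  10^(68.3/10) = 6760829.7539
Difference: 17782794.1004 - 6760829.7539 = 11021964.3465
L_source = 10 * log10(11021964.3465) = 70.42

70.42 dB


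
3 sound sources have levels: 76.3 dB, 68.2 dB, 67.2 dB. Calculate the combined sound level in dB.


Formula: L_total = 10 * log10( sum(10^(Li/10)) )
  Source 1: 10^(76.3/10) = 42657951.8802
  Source 2: 10^(68.2/10) = 6606934.4801
  Source 3: 10^(67.2/10) = 5248074.6025
Sum of linear values = 54512960.9628
L_total = 10 * log10(54512960.9628) = 77.36

77.36 dB


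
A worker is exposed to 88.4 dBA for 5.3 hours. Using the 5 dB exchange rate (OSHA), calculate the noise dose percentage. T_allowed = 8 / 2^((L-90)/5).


Given values:
  L = 88.4 dBA, T = 5.3 hours
Formula: T_allowed = 8 / 2^((L - 90) / 5)
Compute exponent: (88.4 - 90) / 5 = -0.32
Compute 2^(-0.32) = 0.80107
T_allowed = 8 / 0.80107 = 9.986643 hours
Dose = (T / T_allowed) * 100
Dose = (5.3 / 9.986643) * 100 = 53.07

53.07 %


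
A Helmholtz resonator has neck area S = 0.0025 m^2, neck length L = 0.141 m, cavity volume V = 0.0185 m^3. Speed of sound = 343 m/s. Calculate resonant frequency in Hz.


Given values:
  S = 0.0025 m^2, L = 0.141 m, V = 0.0185 m^3, c = 343 m/s
Formula: f = (c / (2*pi)) * sqrt(S / (V * L))
Compute V * L = 0.0185 * 0.141 = 0.0026085
Compute S / (V * L) = 0.0025 / 0.0026085 = 0.9584
Compute sqrt(0.9584) = 0.978979
Compute c / (2*pi) = 343 / 6.283185 = 54.590148
f = 54.590148 * 0.978979 = 53.44

53.44 Hz


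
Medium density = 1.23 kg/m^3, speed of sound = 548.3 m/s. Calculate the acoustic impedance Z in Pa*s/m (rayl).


Given values:
  rho = 1.23 kg/m^3
  c = 548.3 m/s
Formula: Z = rho * c
Z = 1.23 * 548.3
Z = 674.41

674.41 rayl


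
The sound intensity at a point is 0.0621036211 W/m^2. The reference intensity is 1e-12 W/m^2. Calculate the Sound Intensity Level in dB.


Given values:
  I = 0.0621036211 W/m^2
  I_ref = 1e-12 W/m^2
Formula: SIL = 10 * log10(I / I_ref)
Compute ratio: I / I_ref = 62103621100
Compute log10: log10(62103621100) = 10.793117
Multiply: SIL = 10 * 10.793117 = 107.93

107.93 dB


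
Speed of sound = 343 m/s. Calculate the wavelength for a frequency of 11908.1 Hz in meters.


Given values:
  c = 343 m/s, f = 11908.1 Hz
Formula: lambda = c / f
lambda = 343 / 11908.1
lambda = 0.0288

0.0288 m


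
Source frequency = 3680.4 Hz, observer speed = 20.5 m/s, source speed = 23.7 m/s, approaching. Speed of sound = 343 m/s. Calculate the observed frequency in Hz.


Given values:
  f_s = 3680.4 Hz, v_o = 20.5 m/s, v_s = 23.7 m/s
  Direction: approaching
Formula: f_o = f_s * (c + v_o) / (c - v_s)
Numerator: c + v_o = 343 + 20.5 = 363.5
Denominator: c - v_s = 343 - 23.7 = 319.3
f_o = 3680.4 * 363.5 / 319.3 = 4189.87

4189.87 Hz


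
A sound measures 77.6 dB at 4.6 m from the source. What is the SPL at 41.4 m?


Given values:
  SPL1 = 77.6 dB, r1 = 4.6 m, r2 = 41.4 m
Formula: SPL2 = SPL1 - 20 * log10(r2 / r1)
Compute ratio: r2 / r1 = 41.4 / 4.6 = 9.0
Compute log10: log10(9.0) = 0.954243
Compute drop: 20 * 0.954243 = 19.0849
SPL2 = 77.6 - 19.0849 = 58.52

58.52 dB


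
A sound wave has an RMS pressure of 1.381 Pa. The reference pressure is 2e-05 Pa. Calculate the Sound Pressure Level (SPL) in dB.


Given values:
  p = 1.381 Pa
  p_ref = 2e-05 Pa
Formula: SPL = 20 * log10(p / p_ref)
Compute ratio: p / p_ref = 1.381 / 2e-05 = 69050
Compute log10: log10(69050) = 4.839164
Multiply: SPL = 20 * 4.839164 = 96.78

96.78 dB


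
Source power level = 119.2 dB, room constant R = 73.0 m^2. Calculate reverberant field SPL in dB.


Given values:
  Lw = 119.2 dB, R = 73.0 m^2
Formula: SPL = Lw + 10 * log10(4 / R)
Compute 4 / R = 4 / 73.0 = 0.054795
Compute 10 * log10(0.054795) = -12.6126
SPL = 119.2 + (-12.6126) = 106.59

106.59 dB


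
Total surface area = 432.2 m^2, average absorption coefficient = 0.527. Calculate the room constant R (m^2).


Given values:
  S = 432.2 m^2, alpha = 0.527
Formula: R = S * alpha / (1 - alpha)
Numerator: 432.2 * 0.527 = 227.7694
Denominator: 1 - 0.527 = 0.473
R = 227.7694 / 0.473 = 481.54

481.54 m^2


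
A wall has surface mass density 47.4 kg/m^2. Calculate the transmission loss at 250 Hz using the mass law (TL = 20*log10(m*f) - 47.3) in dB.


Given values:
  m = 47.4 kg/m^2, f = 250 Hz
Formula: TL = 20 * log10(m * f) - 47.3
Compute m * f = 47.4 * 250 = 11850.0
Compute log10(11850.0) = 4.073718
Compute 20 * 4.073718 = 81.4744
TL = 81.4744 - 47.3 = 34.17

34.17 dB


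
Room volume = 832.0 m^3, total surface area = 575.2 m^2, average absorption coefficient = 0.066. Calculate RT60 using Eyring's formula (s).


Given values:
  V = 832.0 m^3, S = 575.2 m^2, alpha = 0.066
Formula: RT60 = 0.161 * V / (-S * ln(1 - alpha))
Compute ln(1 - 0.066) = ln(0.934) = -0.068279
Denominator: -575.2 * -0.068279 = 39.2741
Numerator: 0.161 * 832.0 = 133.952
RT60 = 133.952 / 39.2741 = 3.411

3.411 s


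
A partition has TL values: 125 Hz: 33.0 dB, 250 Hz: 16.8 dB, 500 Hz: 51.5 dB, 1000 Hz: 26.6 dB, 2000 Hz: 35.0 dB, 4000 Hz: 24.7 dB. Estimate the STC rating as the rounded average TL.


Given TL values at each frequency:
  125 Hz: 33.0 dB
  250 Hz: 16.8 dB
  500 Hz: 51.5 dB
  1000 Hz: 26.6 dB
  2000 Hz: 35.0 dB
  4000 Hz: 24.7 dB
Formula: STC ~ round(average of TL values)
Sum = 33.0 + 16.8 + 51.5 + 26.6 + 35.0 + 24.7 = 187.6
Average = 187.6 / 6 = 31.27
Rounded: 31

31


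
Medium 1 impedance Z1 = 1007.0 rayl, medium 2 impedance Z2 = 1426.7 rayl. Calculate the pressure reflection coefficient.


Given values:
  Z1 = 1007.0 rayl, Z2 = 1426.7 rayl
Formula: R = (Z2 - Z1) / (Z2 + Z1)
Numerator: Z2 - Z1 = 1426.7 - 1007.0 = 419.7
Denominator: Z2 + Z1 = 1426.7 + 1007.0 = 2433.7
R = 419.7 / 2433.7 = 0.1725

0.1725


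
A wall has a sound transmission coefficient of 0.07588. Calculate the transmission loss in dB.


Given values:
  tau = 0.07588
Formula: TL = 10 * log10(1 / tau)
Compute 1 / tau = 1 / 0.07588 = 13.1787
Compute log10(13.1787) = 1.119873
TL = 10 * 1.119873 = 11.2

11.2 dB


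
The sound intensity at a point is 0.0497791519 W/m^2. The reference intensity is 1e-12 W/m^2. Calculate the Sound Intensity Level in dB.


Given values:
  I = 0.0497791519 W/m^2
  I_ref = 1e-12 W/m^2
Formula: SIL = 10 * log10(I / I_ref)
Compute ratio: I / I_ref = 49779151900
Compute log10: log10(49779151900) = 10.697047
Multiply: SIL = 10 * 10.697047 = 106.97

106.97 dB


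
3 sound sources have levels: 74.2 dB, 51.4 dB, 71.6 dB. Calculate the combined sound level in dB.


Formula: L_total = 10 * log10( sum(10^(Li/10)) )
  Source 1: 10^(74.2/10) = 26302679.919
  Source 2: 10^(51.4/10) = 138038.4265
  Source 3: 10^(71.6/10) = 14454397.7075
Sum of linear values = 40895116.053
L_total = 10 * log10(40895116.053) = 76.12

76.12 dB


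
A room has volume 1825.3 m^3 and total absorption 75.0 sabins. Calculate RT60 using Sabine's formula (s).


Given values:
  V = 1825.3 m^3
  A = 75.0 sabins
Formula: RT60 = 0.161 * V / A
Numerator: 0.161 * 1825.3 = 293.8733
RT60 = 293.8733 / 75.0 = 3.918

3.918 s


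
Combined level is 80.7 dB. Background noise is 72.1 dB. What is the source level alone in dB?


Given values:
  L_total = 80.7 dB, L_bg = 72.1 dB
Formula: L_source = 10 * log10(10^(L_total/10) - 10^(L_bg/10))
Convert to linear:
  10^(80.7/10) = 117489755.494
  10^(72.1/10) = 16218100.9736
Difference: 117489755.494 - 16218100.9736 = 101271654.5204
L_source = 10 * log10(101271654.5204) = 80.05

80.05 dB


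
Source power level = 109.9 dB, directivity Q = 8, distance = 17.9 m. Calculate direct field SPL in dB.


Given values:
  Lw = 109.9 dB, Q = 8, r = 17.9 m
Formula: SPL = Lw + 10 * log10(Q / (4 * pi * r^2))
Compute 4 * pi * r^2 = 4 * pi * 17.9^2 = 4026.3908
Compute Q / denom = 8 / 4026.3908 = 0.00198689
Compute 10 * log10(0.00198689) = -27.0183
SPL = 109.9 + (-27.0183) = 82.88

82.88 dB


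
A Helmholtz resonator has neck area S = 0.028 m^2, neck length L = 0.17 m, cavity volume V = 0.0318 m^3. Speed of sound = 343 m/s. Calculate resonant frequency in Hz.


Given values:
  S = 0.028 m^2, L = 0.17 m, V = 0.0318 m^3, c = 343 m/s
Formula: f = (c / (2*pi)) * sqrt(S / (V * L))
Compute V * L = 0.0318 * 0.17 = 0.005406
Compute S / (V * L) = 0.028 / 0.005406 = 5.1794
Compute sqrt(5.1794) = 2.27583
Compute c / (2*pi) = 343 / 6.283185 = 54.590148
f = 54.590148 * 2.27583 = 124.24

124.24 Hz


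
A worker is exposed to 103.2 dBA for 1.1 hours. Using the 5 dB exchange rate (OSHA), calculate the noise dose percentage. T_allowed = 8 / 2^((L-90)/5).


Given values:
  L = 103.2 dBA, T = 1.1 hours
Formula: T_allowed = 8 / 2^((L - 90) / 5)
Compute exponent: (103.2 - 90) / 5 = 2.64
Compute 2^(2.64) = 6.233317
T_allowed = 8 / 6.233317 = 1.283426 hours
Dose = (T / T_allowed) * 100
Dose = (1.1 / 1.283426) * 100 = 85.71

85.71 %


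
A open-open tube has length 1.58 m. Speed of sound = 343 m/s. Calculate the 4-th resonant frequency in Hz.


Given values:
  Tube type: open-open, L = 1.58 m, c = 343 m/s, n = 4
Formula: f_n = n * c / (2 * L)
Compute 2 * L = 2 * 1.58 = 3.16
f = 4 * 343 / 3.16
f = 434.18

434.18 Hz


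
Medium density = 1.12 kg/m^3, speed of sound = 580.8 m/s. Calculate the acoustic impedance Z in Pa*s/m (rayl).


Given values:
  rho = 1.12 kg/m^3
  c = 580.8 m/s
Formula: Z = rho * c
Z = 1.12 * 580.8
Z = 650.5

650.5 rayl


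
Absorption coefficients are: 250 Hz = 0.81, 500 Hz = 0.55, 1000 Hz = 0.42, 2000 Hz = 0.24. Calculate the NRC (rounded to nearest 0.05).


Given values:
  a_250 = 0.81, a_500 = 0.55
  a_1000 = 0.42, a_2000 = 0.24
Formula: NRC = (a250 + a500 + a1000 + a2000) / 4
Sum = 0.81 + 0.55 + 0.42 + 0.24 = 2.02
NRC = 2.02 / 4 = 0.505
Rounded to nearest 0.05: 0.5

0.5


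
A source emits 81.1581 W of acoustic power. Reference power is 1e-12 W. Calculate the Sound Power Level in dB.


Given values:
  W = 81.1581 W
  W_ref = 1e-12 W
Formula: SWL = 10 * log10(W / W_ref)
Compute ratio: W / W_ref = 81158100000000
Compute log10: log10(81158100000000) = 13.909332
Multiply: SWL = 10 * 13.909332 = 139.09

139.09 dB


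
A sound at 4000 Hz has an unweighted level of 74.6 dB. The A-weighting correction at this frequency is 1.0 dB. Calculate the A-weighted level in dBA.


Given values:
  SPL = 74.6 dB
  A-weighting at 4000 Hz = 1.0 dB
Formula: L_A = SPL + A_weight
L_A = 74.6 + (1.0)
L_A = 75.6

75.6 dBA


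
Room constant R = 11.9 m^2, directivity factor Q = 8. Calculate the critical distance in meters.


Given values:
  R = 11.9 m^2, Q = 8
Formula: d_c = 0.141 * sqrt(Q * R)
Compute Q * R = 8 * 11.9 = 95.2
Compute sqrt(95.2) = 9.757
d_c = 0.141 * 9.757 = 1.376

1.376 m


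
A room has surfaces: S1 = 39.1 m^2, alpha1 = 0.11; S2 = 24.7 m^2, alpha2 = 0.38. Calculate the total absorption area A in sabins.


Given surfaces:
  Surface 1: 39.1 * 0.11 = 4.301
  Surface 2: 24.7 * 0.38 = 9.386
Formula: A = sum(Si * alpha_i)
A = 4.301 + 9.386
A = 13.69

13.69 sabins


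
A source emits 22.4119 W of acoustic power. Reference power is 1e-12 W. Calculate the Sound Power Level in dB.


Given values:
  W = 22.4119 W
  W_ref = 1e-12 W
Formula: SWL = 10 * log10(W / W_ref)
Compute ratio: W / W_ref = 22411900000000
Compute log10: log10(22411900000000) = 13.350479
Multiply: SWL = 10 * 13.350479 = 133.5

133.5 dB


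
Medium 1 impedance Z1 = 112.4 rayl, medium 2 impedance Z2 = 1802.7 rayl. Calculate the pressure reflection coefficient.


Given values:
  Z1 = 112.4 rayl, Z2 = 1802.7 rayl
Formula: R = (Z2 - Z1) / (Z2 + Z1)
Numerator: Z2 - Z1 = 1802.7 - 112.4 = 1690.3
Denominator: Z2 + Z1 = 1802.7 + 112.4 = 1915.1
R = 1690.3 / 1915.1 = 0.8826

0.8826


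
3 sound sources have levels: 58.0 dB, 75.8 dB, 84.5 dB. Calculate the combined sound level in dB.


Formula: L_total = 10 * log10( sum(10^(Li/10)) )
  Source 1: 10^(58.0/10) = 630957.3445
  Source 2: 10^(75.8/10) = 38018939.6321
  Source 3: 10^(84.5/10) = 281838293.1264
Sum of linear values = 320488190.103
L_total = 10 * log10(320488190.103) = 85.06

85.06 dB


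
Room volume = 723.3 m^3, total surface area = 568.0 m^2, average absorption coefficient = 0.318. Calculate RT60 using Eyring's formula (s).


Given values:
  V = 723.3 m^3, S = 568.0 m^2, alpha = 0.318
Formula: RT60 = 0.161 * V / (-S * ln(1 - alpha))
Compute ln(1 - 0.318) = ln(0.682) = -0.382726
Denominator: -568.0 * -0.382726 = 217.3884
Numerator: 0.161 * 723.3 = 116.4513
RT60 = 116.4513 / 217.3884 = 0.536

0.536 s


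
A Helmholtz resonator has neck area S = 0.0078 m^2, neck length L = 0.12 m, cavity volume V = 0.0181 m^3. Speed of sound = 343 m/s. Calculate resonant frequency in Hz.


Given values:
  S = 0.0078 m^2, L = 0.12 m, V = 0.0181 m^3, c = 343 m/s
Formula: f = (c / (2*pi)) * sqrt(S / (V * L))
Compute V * L = 0.0181 * 0.12 = 0.002172
Compute S / (V * L) = 0.0078 / 0.002172 = 3.5912
Compute sqrt(3.5912) = 1.895046
Compute c / (2*pi) = 343 / 6.283185 = 54.590148
f = 54.590148 * 1.895046 = 103.45

103.45 Hz


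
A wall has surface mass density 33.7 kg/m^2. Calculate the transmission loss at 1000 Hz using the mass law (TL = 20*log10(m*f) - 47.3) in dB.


Given values:
  m = 33.7 kg/m^2, f = 1000 Hz
Formula: TL = 20 * log10(m * f) - 47.3
Compute m * f = 33.7 * 1000 = 33700.0
Compute log10(33700.0) = 4.52763
Compute 20 * 4.52763 = 90.5526
TL = 90.5526 - 47.3 = 43.25

43.25 dB


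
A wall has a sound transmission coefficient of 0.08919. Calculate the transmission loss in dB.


Given values:
  tau = 0.08919
Formula: TL = 10 * log10(1 / tau)
Compute 1 / tau = 1 / 0.08919 = 11.212
Compute log10(11.212) = 1.049683
TL = 10 * 1.049683 = 10.5

10.5 dB


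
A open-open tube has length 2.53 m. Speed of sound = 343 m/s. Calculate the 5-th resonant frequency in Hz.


Given values:
  Tube type: open-open, L = 2.53 m, c = 343 m/s, n = 5
Formula: f_n = n * c / (2 * L)
Compute 2 * L = 2 * 2.53 = 5.06
f = 5 * 343 / 5.06
f = 338.93

338.93 Hz


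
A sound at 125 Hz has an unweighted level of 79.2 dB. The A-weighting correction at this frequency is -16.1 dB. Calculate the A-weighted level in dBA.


Given values:
  SPL = 79.2 dB
  A-weighting at 125 Hz = -16.1 dB
Formula: L_A = SPL + A_weight
L_A = 79.2 + (-16.1)
L_A = 63.1

63.1 dBA


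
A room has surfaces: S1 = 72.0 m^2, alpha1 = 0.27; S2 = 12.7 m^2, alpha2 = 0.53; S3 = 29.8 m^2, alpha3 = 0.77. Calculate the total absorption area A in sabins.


Given surfaces:
  Surface 1: 72.0 * 0.27 = 19.44
  Surface 2: 12.7 * 0.53 = 6.731
  Surface 3: 29.8 * 0.77 = 22.946
Formula: A = sum(Si * alpha_i)
A = 19.44 + 6.731 + 22.946
A = 49.12

49.12 sabins


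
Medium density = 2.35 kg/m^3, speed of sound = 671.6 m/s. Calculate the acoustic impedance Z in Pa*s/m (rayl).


Given values:
  rho = 2.35 kg/m^3
  c = 671.6 m/s
Formula: Z = rho * c
Z = 2.35 * 671.6
Z = 1578.26

1578.26 rayl


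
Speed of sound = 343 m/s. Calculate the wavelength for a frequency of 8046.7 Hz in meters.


Given values:
  c = 343 m/s, f = 8046.7 Hz
Formula: lambda = c / f
lambda = 343 / 8046.7
lambda = 0.0426

0.0426 m


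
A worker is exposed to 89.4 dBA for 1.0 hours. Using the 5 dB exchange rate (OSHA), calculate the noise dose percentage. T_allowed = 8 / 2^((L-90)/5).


Given values:
  L = 89.4 dBA, T = 1.0 hours
Formula: T_allowed = 8 / 2^((L - 90) / 5)
Compute exponent: (89.4 - 90) / 5 = -0.12
Compute 2^(-0.12) = 0.920188
T_allowed = 8 / 0.920188 = 8.693876 hours
Dose = (T / T_allowed) * 100
Dose = (1.0 / 8.693876) * 100 = 11.5

11.5 %


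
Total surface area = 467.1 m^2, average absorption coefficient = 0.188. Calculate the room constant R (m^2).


Given values:
  S = 467.1 m^2, alpha = 0.188
Formula: R = S * alpha / (1 - alpha)
Numerator: 467.1 * 0.188 = 87.8148
Denominator: 1 - 0.188 = 0.812
R = 87.8148 / 0.812 = 108.15

108.15 m^2


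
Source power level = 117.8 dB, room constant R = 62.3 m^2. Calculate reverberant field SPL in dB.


Given values:
  Lw = 117.8 dB, R = 62.3 m^2
Formula: SPL = Lw + 10 * log10(4 / R)
Compute 4 / R = 4 / 62.3 = 0.064205
Compute 10 * log10(0.064205) = -11.9243
SPL = 117.8 + (-11.9243) = 105.88

105.88 dB


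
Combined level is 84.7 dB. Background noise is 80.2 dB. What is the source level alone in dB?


Given values:
  L_total = 84.7 dB, L_bg = 80.2 dB
Formula: L_source = 10 * log10(10^(L_total/10) - 10^(L_bg/10))
Convert to linear:
  10^(84.7/10) = 295120922.6666
  10^(80.2/10) = 104712854.8051
Difference: 295120922.6666 - 104712854.8051 = 190408067.8615
L_source = 10 * log10(190408067.8615) = 82.8

82.8 dB


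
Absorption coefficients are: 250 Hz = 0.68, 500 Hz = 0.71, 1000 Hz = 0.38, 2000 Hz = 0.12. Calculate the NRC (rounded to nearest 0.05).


Given values:
  a_250 = 0.68, a_500 = 0.71
  a_1000 = 0.38, a_2000 = 0.12
Formula: NRC = (a250 + a500 + a1000 + a2000) / 4
Sum = 0.68 + 0.71 + 0.38 + 0.12 = 1.89
NRC = 1.89 / 4 = 0.4725
Rounded to nearest 0.05: 0.45

0.45


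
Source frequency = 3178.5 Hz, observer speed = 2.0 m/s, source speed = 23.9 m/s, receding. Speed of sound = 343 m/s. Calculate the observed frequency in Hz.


Given values:
  f_s = 3178.5 Hz, v_o = 2.0 m/s, v_s = 23.9 m/s
  Direction: receding
Formula: f_o = f_s * (c - v_o) / (c + v_s)
Numerator: c - v_o = 343 - 2.0 = 341.0
Denominator: c + v_s = 343 + 23.9 = 366.9
f_o = 3178.5 * 341.0 / 366.9 = 2954.13

2954.13 Hz


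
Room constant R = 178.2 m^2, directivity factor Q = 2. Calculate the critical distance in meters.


Given values:
  R = 178.2 m^2, Q = 2
Formula: d_c = 0.141 * sqrt(Q * R)
Compute Q * R = 2 * 178.2 = 356.4
Compute sqrt(356.4) = 18.8786
d_c = 0.141 * 18.8786 = 2.662

2.662 m


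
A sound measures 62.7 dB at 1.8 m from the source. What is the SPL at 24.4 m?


Given values:
  SPL1 = 62.7 dB, r1 = 1.8 m, r2 = 24.4 m
Formula: SPL2 = SPL1 - 20 * log10(r2 / r1)
Compute ratio: r2 / r1 = 24.4 / 1.8 = 13.5556
Compute log10: log10(13.5556) = 1.132119
Compute drop: 20 * 1.132119 = 22.6424
SPL2 = 62.7 - 22.6424 = 40.06

40.06 dB


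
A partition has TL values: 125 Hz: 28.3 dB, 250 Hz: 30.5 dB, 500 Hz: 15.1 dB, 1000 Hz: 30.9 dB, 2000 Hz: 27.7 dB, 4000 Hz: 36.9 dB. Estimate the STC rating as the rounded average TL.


Given TL values at each frequency:
  125 Hz: 28.3 dB
  250 Hz: 30.5 dB
  500 Hz: 15.1 dB
  1000 Hz: 30.9 dB
  2000 Hz: 27.7 dB
  4000 Hz: 36.9 dB
Formula: STC ~ round(average of TL values)
Sum = 28.3 + 30.5 + 15.1 + 30.9 + 27.7 + 36.9 = 169.4
Average = 169.4 / 6 = 28.23
Rounded: 28

28


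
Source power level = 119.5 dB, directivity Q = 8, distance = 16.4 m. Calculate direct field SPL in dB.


Given values:
  Lw = 119.5 dB, Q = 8, r = 16.4 m
Formula: SPL = Lw + 10 * log10(Q / (4 * pi * r^2))
Compute 4 * pi * r^2 = 4 * pi * 16.4^2 = 3379.851
Compute Q / denom = 8 / 3379.851 = 0.00236697
Compute 10 * log10(0.00236697) = -26.2581
SPL = 119.5 + (-26.2581) = 93.24

93.24 dB


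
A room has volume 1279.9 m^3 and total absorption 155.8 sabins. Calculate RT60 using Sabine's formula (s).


Given values:
  V = 1279.9 m^3
  A = 155.8 sabins
Formula: RT60 = 0.161 * V / A
Numerator: 0.161 * 1279.9 = 206.0639
RT60 = 206.0639 / 155.8 = 1.323

1.323 s


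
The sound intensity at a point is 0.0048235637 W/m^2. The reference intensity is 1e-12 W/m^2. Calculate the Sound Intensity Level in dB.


Given values:
  I = 0.0048235637 W/m^2
  I_ref = 1e-12 W/m^2
Formula: SIL = 10 * log10(I / I_ref)
Compute ratio: I / I_ref = 4823563700
Compute log10: log10(4823563700) = 9.683368
Multiply: SIL = 10 * 9.683368 = 96.83

96.83 dB


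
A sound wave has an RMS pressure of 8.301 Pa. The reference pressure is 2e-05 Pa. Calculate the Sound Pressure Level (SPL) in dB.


Given values:
  p = 8.301 Pa
  p_ref = 2e-05 Pa
Formula: SPL = 20 * log10(p / p_ref)
Compute ratio: p / p_ref = 8.301 / 2e-05 = 415050
Compute log10: log10(415050) = 5.6181
Multiply: SPL = 20 * 5.6181 = 112.36

112.36 dB


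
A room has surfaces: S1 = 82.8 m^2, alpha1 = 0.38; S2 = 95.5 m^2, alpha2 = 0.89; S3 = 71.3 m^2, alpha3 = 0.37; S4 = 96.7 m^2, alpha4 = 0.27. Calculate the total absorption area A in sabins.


Given surfaces:
  Surface 1: 82.8 * 0.38 = 31.464
  Surface 2: 95.5 * 0.89 = 84.995
  Surface 3: 71.3 * 0.37 = 26.381
  Surface 4: 96.7 * 0.27 = 26.109
Formula: A = sum(Si * alpha_i)
A = 31.464 + 84.995 + 26.381 + 26.109
A = 168.95

168.95 sabins
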